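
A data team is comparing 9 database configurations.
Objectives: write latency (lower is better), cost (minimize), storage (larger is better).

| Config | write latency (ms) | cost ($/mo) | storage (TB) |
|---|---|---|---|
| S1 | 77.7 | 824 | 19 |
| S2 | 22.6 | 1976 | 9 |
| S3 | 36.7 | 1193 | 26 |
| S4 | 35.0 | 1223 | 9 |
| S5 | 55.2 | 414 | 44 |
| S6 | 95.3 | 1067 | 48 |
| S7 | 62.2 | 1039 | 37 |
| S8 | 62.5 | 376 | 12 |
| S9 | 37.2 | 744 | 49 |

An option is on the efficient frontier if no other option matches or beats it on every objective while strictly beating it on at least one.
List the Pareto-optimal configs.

S1: dominated by S5 (write latency 55.2≤77.7, cost 414≤824, storage 44≥19).
S2: not dominated (best write latency).
S3: not dominated.
S4: not dominated.
S5: not dominated.
S6: dominated by S9 (write latency 37.2≤95.3, cost 744≤1067, storage 49≥48).
S7: dominated by S5 (write latency 55.2≤62.2, cost 414≤1039, storage 44≥37).
S8: not dominated (best cost).
S9: not dominated (best storage).

S2, S3, S4, S5, S8, S9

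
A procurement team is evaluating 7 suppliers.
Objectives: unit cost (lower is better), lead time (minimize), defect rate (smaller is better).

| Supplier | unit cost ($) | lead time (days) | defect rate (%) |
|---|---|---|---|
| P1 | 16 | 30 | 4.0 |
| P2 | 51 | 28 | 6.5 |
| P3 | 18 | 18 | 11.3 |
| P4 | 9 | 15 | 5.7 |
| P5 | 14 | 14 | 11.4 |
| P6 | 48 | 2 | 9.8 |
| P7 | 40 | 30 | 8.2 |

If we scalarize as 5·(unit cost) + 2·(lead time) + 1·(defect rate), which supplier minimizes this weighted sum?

P1: 5·16 + 2·30 + 1·4.0 = 144.0
P2: 5·51 + 2·28 + 1·6.5 = 317.5
P3: 5·18 + 2·18 + 1·11.3 = 137.3
P4: 5·9 + 2·15 + 1·5.7 = 80.7
P5: 5·14 + 2·14 + 1·11.4 = 109.4
P6: 5·48 + 2·2 + 1·9.8 = 253.8
P7: 5·40 + 2·30 + 1·8.2 = 268.2
Lowest: P4 at 80.7.

P4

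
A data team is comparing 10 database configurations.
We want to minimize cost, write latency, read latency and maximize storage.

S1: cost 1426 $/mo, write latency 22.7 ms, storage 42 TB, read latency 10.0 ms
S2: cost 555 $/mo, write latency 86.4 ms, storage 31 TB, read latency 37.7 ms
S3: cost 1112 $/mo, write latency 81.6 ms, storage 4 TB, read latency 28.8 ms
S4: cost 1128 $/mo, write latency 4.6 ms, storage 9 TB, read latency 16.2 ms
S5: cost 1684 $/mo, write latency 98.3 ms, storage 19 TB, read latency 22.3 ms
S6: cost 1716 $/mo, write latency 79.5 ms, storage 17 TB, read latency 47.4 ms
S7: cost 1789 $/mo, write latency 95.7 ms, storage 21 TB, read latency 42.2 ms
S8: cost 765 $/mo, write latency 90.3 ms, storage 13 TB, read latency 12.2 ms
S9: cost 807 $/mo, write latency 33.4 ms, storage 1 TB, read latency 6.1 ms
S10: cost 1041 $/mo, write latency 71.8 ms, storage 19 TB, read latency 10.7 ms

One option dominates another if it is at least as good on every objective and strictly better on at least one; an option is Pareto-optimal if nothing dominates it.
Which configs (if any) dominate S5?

S1, S10

S1: cost 1426≤1684, write latency 22.7≤98.3, storage 42≥19, read latency 10.0≤22.3 — dominates S5.
S10: cost 1041≤1684, write latency 71.8≤98.3, storage 19≥19, read latency 10.7≤22.3 — dominates S5.
Others (S2, S3, S4, S6, S7, S8, S9) are each worse than S5 on at least one objective.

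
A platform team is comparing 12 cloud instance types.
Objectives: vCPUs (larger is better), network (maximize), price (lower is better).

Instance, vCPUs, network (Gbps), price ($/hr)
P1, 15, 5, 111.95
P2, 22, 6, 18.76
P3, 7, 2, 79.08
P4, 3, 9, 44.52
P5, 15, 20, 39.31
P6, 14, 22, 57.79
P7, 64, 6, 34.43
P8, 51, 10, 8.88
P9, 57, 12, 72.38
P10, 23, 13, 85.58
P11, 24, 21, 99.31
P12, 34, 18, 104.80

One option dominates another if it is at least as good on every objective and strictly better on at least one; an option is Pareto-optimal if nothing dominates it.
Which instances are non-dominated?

P1: dominated by P2 (vCPUs 22≥15, network 6≥5, price 18.76≤111.95).
P2: dominated by P8 (vCPUs 51≥22, network 10≥6, price 8.88≤18.76).
P3: dominated by P2 (vCPUs 22≥7, network 6≥2, price 18.76≤79.08).
P4: dominated by P5 (vCPUs 15≥3, network 20≥9, price 39.31≤44.52).
P5: not dominated.
P6: not dominated (best network).
P7: not dominated (best vCPUs).
P8: not dominated (best price).
P9: not dominated.
P10: not dominated.
P11: not dominated.
P12: not dominated.

P5, P6, P7, P8, P9, P10, P11, P12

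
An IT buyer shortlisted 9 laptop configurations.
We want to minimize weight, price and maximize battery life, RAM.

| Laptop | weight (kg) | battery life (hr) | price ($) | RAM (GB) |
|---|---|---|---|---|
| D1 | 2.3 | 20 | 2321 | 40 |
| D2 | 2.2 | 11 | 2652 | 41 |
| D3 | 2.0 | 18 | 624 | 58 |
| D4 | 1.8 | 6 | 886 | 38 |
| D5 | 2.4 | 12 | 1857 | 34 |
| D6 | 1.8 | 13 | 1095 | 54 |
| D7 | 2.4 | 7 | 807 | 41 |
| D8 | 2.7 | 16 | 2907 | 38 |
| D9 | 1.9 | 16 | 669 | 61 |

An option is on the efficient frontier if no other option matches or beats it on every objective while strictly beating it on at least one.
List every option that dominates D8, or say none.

D1, D3, D9

D1: weight 2.3≤2.7, battery life 20≥16, price 2321≤2907, RAM 40≥38 — dominates D8.
D3: weight 2.0≤2.7, battery life 18≥16, price 624≤2907, RAM 58≥38 — dominates D8.
D9: weight 1.9≤2.7, battery life 16≥16, price 669≤2907, RAM 61≥38 — dominates D8.
Others (D2, D4, D5, D6, D7) are each worse than D8 on at least one objective.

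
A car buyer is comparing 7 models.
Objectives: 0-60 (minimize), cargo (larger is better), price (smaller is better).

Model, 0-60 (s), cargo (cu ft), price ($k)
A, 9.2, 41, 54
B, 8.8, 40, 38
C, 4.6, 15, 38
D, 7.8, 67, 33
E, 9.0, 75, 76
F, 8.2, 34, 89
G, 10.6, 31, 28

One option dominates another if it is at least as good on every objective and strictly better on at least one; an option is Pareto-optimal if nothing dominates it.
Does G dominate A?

No

G vs A: G is worse on 0-60 (10.6 vs 9.2), so it does not dominate A.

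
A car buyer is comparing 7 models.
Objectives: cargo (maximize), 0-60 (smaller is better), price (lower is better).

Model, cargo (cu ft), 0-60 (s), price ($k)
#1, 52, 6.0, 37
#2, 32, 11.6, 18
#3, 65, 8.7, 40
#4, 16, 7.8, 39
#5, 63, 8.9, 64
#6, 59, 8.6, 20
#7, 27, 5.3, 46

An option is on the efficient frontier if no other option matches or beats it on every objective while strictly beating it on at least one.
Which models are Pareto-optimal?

#1, #2, #3, #6, #7

#1: not dominated.
#2: not dominated (best price).
#3: not dominated (best cargo).
#4: dominated by #1 (cargo 52≥16, 0-60 6.0≤7.8, price 37≤39).
#5: dominated by #3 (cargo 65≥63, 0-60 8.7≤8.9, price 40≤64).
#6: not dominated.
#7: not dominated (best 0-60).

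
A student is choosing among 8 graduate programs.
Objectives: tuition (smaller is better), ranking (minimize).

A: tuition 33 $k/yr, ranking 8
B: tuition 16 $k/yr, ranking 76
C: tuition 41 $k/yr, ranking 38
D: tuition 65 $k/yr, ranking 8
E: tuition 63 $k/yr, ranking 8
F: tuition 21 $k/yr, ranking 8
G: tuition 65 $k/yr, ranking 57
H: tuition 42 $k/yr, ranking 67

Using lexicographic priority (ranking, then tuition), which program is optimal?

First minimize ranking: best is 8, kept {A, D, E, F}.
Then minimize tuition: best is 21, kept {F}.

F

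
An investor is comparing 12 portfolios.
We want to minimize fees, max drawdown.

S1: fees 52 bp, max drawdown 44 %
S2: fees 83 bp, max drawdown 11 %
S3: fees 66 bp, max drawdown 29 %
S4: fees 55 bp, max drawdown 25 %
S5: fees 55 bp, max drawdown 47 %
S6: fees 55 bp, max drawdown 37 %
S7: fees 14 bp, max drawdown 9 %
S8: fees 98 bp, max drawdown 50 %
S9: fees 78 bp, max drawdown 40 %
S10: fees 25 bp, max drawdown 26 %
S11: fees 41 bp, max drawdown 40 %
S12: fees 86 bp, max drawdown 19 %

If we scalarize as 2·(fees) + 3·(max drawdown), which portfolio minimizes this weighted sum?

S7

S1: 2·52 + 3·44 = 236
S2: 2·83 + 3·11 = 199
S3: 2·66 + 3·29 = 219
S4: 2·55 + 3·25 = 185
S5: 2·55 + 3·47 = 251
S6: 2·55 + 3·37 = 221
S7: 2·14 + 3·9 = 55
S8: 2·98 + 3·50 = 346
S9: 2·78 + 3·40 = 276
S10: 2·25 + 3·26 = 128
S11: 2·41 + 3·40 = 202
S12: 2·86 + 3·19 = 229
Lowest: S7 at 55.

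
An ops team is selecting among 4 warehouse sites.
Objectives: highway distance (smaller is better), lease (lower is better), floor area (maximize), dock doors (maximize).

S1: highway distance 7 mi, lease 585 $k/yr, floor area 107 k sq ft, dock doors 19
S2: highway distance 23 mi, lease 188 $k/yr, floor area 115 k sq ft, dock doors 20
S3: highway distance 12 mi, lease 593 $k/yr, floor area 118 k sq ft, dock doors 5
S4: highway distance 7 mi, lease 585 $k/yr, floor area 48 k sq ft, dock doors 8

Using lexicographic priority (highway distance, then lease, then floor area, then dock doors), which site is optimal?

S1

First minimize highway distance: best is 7, kept {S1, S4}.
Then minimize lease: best is 585, kept {S1, S4}.
Then maximize floor area: best is 107, kept {S1}.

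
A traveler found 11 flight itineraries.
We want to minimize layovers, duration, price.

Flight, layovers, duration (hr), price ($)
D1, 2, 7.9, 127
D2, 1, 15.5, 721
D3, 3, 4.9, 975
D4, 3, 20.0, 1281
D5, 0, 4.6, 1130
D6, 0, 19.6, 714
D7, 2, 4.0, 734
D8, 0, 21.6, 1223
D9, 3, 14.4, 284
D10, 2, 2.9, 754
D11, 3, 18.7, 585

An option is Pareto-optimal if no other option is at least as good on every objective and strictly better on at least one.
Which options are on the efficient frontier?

D1: not dominated (best price).
D2: not dominated.
D3: dominated by D7 (layovers 2≤3, duration 4.0≤4.9, price 734≤975).
D4: dominated by D1 (layovers 2≤3, duration 7.9≤20.0, price 127≤1281).
D5: not dominated.
D6: not dominated.
D7: not dominated.
D8: dominated by D5 (layovers 0≤0, duration 4.6≤21.6, price 1130≤1223).
D9: dominated by D1 (layovers 2≤3, duration 7.9≤14.4, price 127≤284).
D10: not dominated (best duration).
D11: dominated by D1 (layovers 2≤3, duration 7.9≤18.7, price 127≤585).

D1, D2, D5, D6, D7, D10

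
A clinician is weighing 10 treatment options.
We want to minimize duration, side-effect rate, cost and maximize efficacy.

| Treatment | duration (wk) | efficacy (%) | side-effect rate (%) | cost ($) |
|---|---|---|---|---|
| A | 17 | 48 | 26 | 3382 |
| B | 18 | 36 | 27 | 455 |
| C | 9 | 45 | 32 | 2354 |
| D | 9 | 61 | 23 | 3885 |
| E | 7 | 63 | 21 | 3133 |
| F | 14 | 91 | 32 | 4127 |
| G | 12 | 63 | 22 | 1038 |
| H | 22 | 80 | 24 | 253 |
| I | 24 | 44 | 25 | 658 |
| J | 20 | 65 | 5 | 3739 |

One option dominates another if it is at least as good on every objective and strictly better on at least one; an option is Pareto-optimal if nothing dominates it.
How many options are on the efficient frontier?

A: dominated by E (duration 7≤17, efficacy 63≥48, side-effect rate 21≤26, cost 3133≤3382).
B: not dominated.
C: not dominated.
D: dominated by E (duration 7≤9, efficacy 63≥61, side-effect rate 21≤23, cost 3133≤3885).
E: not dominated (best duration).
F: not dominated (best efficacy).
G: not dominated.
H: not dominated (best cost).
I: dominated by H (duration 22≤24, efficacy 80≥44, side-effect rate 24≤25, cost 253≤658).
J: not dominated (best side-effect rate).
Pareto-optimal: B, C, E, F, G, H, J → 7.

7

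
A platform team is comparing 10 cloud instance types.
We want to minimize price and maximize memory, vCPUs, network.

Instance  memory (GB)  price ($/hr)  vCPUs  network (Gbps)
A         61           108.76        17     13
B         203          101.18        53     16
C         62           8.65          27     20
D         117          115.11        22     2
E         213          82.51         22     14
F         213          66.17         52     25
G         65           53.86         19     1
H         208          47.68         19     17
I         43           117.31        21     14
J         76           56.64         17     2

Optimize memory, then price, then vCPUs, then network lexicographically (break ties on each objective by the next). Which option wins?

First maximize memory: best is 213, kept {E, F}.
Then minimize price: best is 66.17, kept {F}.

F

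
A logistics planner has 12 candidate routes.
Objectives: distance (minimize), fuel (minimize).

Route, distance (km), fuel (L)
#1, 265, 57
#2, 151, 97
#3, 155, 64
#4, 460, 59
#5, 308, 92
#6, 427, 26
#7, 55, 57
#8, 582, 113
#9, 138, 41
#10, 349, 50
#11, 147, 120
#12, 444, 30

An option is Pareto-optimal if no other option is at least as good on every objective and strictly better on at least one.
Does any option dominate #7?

#1: worse on distance (265 vs 55).
#2: worse on distance (151 vs 55).
#3: worse on distance (155 vs 55).
#4: worse on distance (460 vs 55).
#5: worse on distance (308 vs 55).
#6: worse on distance (427 vs 55).
#8: worse on distance (582 vs 55).
#9: worse on distance (138 vs 55).
#10: worse on distance (349 vs 55).
#11: worse on distance (147 vs 55).
#12: worse on distance (444 vs 55).
No option is at least as good as #7 on every objective and strictly better on one.

No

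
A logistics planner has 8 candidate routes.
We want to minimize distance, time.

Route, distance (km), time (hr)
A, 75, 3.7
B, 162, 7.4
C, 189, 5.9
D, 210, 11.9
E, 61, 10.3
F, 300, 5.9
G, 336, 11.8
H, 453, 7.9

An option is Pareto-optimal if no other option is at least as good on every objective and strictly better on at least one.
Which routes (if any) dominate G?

A, B, C, E, F

A: distance 75≤336, time 3.7≤11.8 — dominates G.
B: distance 162≤336, time 7.4≤11.8 — dominates G.
C: distance 189≤336, time 5.9≤11.8 — dominates G.
E: distance 61≤336, time 10.3≤11.8 — dominates G.
F: distance 300≤336, time 5.9≤11.8 — dominates G.
Others (D, H) are each worse than G on at least one objective.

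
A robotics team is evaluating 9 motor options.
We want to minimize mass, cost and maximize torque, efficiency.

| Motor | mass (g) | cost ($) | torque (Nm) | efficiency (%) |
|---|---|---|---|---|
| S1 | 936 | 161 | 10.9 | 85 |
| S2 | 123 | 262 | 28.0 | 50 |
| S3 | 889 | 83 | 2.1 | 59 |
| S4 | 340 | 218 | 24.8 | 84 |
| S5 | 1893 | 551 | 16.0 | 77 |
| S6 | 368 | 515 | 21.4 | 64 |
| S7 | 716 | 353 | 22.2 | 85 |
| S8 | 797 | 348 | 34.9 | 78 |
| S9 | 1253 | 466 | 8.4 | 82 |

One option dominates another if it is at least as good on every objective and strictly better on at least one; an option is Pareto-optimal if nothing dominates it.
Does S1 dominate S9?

Yes

S1 vs S9: mass 936≤1253, cost 161≤466, torque 10.9≥8.4, efficiency 85≥82 — S1 is at least as good on every objective with at least one strict improvement.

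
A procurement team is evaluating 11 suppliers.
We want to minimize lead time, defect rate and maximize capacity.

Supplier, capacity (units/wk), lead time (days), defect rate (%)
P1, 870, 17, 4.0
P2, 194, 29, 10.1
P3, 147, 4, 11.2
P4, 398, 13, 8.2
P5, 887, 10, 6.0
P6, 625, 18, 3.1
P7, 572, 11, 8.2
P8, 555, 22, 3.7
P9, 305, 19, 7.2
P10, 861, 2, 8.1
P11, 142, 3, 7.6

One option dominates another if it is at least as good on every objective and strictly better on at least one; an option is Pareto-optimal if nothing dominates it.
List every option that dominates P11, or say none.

none

P1: worse on lead time (17 vs 3).
P2: worse on lead time (29 vs 3).
P3: worse on lead time (4 vs 3).
P4: worse on lead time (13 vs 3).
P5: worse on lead time (10 vs 3).
P6: worse on lead time (18 vs 3).
P7: worse on lead time (11 vs 3).
P8: worse on lead time (22 vs 3).
P9: worse on lead time (19 vs 3).
P10: worse on defect rate (8.1 vs 7.6).
No option dominates P11.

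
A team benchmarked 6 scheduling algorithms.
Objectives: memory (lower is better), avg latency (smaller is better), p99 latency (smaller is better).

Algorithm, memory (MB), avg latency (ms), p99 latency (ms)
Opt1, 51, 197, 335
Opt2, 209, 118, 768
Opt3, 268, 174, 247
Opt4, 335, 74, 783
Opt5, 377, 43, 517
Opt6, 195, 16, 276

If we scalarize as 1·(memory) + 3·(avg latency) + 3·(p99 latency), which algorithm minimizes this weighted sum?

Opt6

Opt1: 1·51 + 3·197 + 3·335 = 1647
Opt2: 1·209 + 3·118 + 3·768 = 2867
Opt3: 1·268 + 3·174 + 3·247 = 1531
Opt4: 1·335 + 3·74 + 3·783 = 2906
Opt5: 1·377 + 3·43 + 3·517 = 2057
Opt6: 1·195 + 3·16 + 3·276 = 1071
Lowest: Opt6 at 1071.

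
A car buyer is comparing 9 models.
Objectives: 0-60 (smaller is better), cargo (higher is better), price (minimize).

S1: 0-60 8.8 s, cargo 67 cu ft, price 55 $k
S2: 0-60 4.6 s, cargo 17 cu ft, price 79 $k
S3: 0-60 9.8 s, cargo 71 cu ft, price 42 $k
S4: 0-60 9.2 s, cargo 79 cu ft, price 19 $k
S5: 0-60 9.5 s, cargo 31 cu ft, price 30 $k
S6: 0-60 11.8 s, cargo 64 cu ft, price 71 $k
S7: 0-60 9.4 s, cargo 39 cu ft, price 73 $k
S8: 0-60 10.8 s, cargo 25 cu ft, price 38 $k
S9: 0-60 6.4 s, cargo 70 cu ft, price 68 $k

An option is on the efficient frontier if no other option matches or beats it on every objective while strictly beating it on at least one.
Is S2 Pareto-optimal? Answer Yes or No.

S1: worse on 0-60 (8.8 vs 4.6).
S3: worse on 0-60 (9.8 vs 4.6).
S4: worse on 0-60 (9.2 vs 4.6).
S5: worse on 0-60 (9.5 vs 4.6).
S6: worse on 0-60 (11.8 vs 4.6).
S7: worse on 0-60 (9.4 vs 4.6).
S8: worse on 0-60 (10.8 vs 4.6).
S9: worse on 0-60 (6.4 vs 4.6).
No option is at least as good as S2 on every objective and strictly better on one.

Yes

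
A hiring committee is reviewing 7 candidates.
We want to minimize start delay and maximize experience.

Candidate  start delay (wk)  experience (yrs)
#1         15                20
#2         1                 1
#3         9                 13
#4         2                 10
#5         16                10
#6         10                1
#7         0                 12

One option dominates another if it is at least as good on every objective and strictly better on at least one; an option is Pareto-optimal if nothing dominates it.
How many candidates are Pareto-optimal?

#1: not dominated (best experience).
#2: dominated by #7 (start delay 0≤1, experience 12≥1).
#3: not dominated.
#4: dominated by #7 (start delay 0≤2, experience 12≥10).
#5: dominated by #1 (start delay 15≤16, experience 20≥10).
#6: dominated by #2 (start delay 1≤10, experience 1≥1).
#7: not dominated (best start delay).
Pareto-optimal: #1, #3, #7 → 3.

3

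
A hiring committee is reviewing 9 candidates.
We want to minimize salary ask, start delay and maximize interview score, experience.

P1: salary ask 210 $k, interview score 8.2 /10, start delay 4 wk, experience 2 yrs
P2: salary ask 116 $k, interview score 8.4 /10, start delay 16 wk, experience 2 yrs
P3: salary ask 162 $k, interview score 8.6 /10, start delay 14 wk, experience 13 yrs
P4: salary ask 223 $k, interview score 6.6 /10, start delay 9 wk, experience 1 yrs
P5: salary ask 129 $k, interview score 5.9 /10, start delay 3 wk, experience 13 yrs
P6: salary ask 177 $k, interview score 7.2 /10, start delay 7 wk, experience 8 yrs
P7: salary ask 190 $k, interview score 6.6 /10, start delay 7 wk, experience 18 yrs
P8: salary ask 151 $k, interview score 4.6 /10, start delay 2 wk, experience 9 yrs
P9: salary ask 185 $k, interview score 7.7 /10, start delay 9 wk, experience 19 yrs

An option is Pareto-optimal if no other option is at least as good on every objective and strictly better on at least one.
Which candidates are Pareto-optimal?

P1: not dominated.
P2: not dominated (best salary ask).
P3: not dominated (best interview score).
P4: dominated by P1 (salary ask 210≤223, interview score 8.2≥6.6, start delay 4≤9, experience 2≥1).
P5: not dominated.
P6: not dominated.
P7: not dominated.
P8: not dominated (best start delay).
P9: not dominated (best experience).

P1, P2, P3, P5, P6, P7, P8, P9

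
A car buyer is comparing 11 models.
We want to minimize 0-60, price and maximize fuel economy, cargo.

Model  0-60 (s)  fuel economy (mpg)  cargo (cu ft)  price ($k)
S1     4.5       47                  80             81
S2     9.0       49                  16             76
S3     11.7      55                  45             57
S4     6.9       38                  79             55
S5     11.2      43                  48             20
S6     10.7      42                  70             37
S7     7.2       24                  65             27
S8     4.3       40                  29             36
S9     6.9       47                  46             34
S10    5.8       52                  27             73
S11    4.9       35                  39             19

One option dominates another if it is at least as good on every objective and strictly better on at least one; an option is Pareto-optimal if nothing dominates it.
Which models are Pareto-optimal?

S1: not dominated (best cargo).
S2: dominated by S10 (0-60 5.8≤9.0, fuel economy 52≥49, cargo 27≥16, price 73≤76).
S3: not dominated (best fuel economy).
S4: not dominated.
S5: not dominated.
S6: not dominated.
S7: not dominated.
S8: not dominated (best 0-60).
S9: not dominated.
S10: not dominated.
S11: not dominated (best price).

S1, S3, S4, S5, S6, S7, S8, S9, S10, S11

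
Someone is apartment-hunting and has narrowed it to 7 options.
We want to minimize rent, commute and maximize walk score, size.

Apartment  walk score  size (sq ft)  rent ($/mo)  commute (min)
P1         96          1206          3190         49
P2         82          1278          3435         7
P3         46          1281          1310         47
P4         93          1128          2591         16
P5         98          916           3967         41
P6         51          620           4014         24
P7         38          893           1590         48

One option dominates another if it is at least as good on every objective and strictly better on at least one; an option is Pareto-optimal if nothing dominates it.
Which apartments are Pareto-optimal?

P1: not dominated.
P2: not dominated (best commute).
P3: not dominated (best size).
P4: not dominated.
P5: not dominated (best walk score).
P6: dominated by P2 (walk score 82≥51, size 1278≥620, rent 3435≤4014, commute 7≤24).
P7: dominated by P3 (walk score 46≥38, size 1281≥893, rent 1310≤1590, commute 47≤48).

P1, P2, P3, P4, P5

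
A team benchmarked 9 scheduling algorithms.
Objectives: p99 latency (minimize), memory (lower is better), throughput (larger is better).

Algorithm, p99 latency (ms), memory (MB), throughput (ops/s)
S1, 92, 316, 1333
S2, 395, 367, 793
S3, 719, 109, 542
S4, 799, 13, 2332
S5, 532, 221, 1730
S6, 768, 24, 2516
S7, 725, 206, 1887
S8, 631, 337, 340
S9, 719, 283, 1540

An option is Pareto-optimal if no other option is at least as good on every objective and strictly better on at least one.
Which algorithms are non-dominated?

S1: not dominated (best p99 latency).
S2: dominated by S1 (p99 latency 92≤395, memory 316≤367, throughput 1333≥793).
S3: not dominated.
S4: not dominated (best memory).
S5: not dominated.
S6: not dominated (best throughput).
S7: not dominated.
S8: dominated by S1 (p99 latency 92≤631, memory 316≤337, throughput 1333≥340).
S9: dominated by S5 (p99 latency 532≤719, memory 221≤283, throughput 1730≥1540).

S1, S3, S4, S5, S6, S7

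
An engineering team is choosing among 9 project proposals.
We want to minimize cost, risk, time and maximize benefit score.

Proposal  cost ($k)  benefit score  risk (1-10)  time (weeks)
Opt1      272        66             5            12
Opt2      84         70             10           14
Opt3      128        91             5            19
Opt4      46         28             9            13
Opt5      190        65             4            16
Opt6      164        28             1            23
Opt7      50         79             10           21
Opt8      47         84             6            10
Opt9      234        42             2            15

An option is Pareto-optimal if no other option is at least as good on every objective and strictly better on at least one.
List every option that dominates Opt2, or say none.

Opt8: cost 47≤84, benefit score 84≥70, risk 6≤10, time 10≤14 — dominates Opt2.
Others (Opt1, Opt3, Opt4, Opt5, Opt6, Opt7, Opt9) are each worse than Opt2 on at least one objective.

Opt8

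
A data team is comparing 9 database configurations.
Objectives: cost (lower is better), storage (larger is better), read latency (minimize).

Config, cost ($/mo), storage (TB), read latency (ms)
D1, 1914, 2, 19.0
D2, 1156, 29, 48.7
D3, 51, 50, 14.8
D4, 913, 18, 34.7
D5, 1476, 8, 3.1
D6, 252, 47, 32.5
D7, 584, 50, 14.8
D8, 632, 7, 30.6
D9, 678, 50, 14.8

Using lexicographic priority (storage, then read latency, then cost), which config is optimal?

First maximize storage: best is 50, kept {D3, D7, D9}.
Then minimize read latency: best is 14.8, kept {D3, D7, D9}.
Then minimize cost: best is 51, kept {D3}.

D3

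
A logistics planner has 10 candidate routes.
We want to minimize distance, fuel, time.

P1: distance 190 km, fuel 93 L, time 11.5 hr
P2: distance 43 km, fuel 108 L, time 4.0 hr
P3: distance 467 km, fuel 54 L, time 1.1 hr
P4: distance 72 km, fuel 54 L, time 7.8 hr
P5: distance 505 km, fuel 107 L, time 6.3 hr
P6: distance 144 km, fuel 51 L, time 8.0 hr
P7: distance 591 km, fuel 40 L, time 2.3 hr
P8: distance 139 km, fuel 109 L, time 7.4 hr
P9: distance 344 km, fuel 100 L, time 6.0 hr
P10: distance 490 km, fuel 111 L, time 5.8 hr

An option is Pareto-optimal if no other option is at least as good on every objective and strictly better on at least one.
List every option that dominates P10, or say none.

P2: distance 43≤490, fuel 108≤111, time 4.0≤5.8 — dominates P10.
P3: distance 467≤490, fuel 54≤111, time 1.1≤5.8 — dominates P10.
Others (P1, P4, P5, P6, P7, P8, P9) are each worse than P10 on at least one objective.

P2, P3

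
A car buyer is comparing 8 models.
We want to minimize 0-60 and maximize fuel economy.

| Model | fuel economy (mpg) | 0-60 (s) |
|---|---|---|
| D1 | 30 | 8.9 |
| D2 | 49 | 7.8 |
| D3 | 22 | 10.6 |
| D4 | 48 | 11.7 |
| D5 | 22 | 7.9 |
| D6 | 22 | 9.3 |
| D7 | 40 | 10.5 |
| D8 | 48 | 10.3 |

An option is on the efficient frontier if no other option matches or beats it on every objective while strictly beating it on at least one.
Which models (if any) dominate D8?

D2: fuel economy 49≥48, 0-60 7.8≤10.3 — dominates D8.
Others (D1, D3, D4, D5, D6, D7) are each worse than D8 on at least one objective.

D2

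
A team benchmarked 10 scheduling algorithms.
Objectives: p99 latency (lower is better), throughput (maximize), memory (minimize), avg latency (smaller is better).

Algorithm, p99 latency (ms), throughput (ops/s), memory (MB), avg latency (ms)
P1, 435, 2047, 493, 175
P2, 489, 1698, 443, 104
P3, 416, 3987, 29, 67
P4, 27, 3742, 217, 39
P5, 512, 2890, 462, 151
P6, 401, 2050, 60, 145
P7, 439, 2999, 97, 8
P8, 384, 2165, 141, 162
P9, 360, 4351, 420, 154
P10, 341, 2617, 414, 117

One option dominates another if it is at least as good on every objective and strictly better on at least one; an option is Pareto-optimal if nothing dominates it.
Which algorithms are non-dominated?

P1: dominated by P3 (p99 latency 416≤435, throughput 3987≥2047, memory 29≤493, avg latency 67≤175).
P2: dominated by P3 (p99 latency 416≤489, throughput 3987≥1698, memory 29≤443, avg latency 67≤104).
P3: not dominated (best memory).
P4: not dominated (best p99 latency).
P5: dominated by P3 (p99 latency 416≤512, throughput 3987≥2890, memory 29≤462, avg latency 67≤151).
P6: not dominated.
P7: not dominated (best avg latency).
P8: not dominated.
P9: not dominated (best throughput).
P10: dominated by P4 (p99 latency 27≤341, throughput 3742≥2617, memory 217≤414, avg latency 39≤117).

P3, P4, P6, P7, P8, P9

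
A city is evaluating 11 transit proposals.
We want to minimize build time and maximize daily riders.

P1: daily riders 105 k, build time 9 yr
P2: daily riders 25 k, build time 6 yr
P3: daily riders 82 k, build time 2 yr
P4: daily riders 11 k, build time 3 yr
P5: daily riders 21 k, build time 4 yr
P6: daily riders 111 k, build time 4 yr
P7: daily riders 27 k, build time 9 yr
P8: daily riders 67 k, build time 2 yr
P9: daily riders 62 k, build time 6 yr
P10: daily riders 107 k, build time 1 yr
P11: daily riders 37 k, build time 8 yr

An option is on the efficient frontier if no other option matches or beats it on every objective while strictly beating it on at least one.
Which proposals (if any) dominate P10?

none

P1: worse on daily riders (105 vs 107).
P2: worse on daily riders (25 vs 107).
P3: worse on daily riders (82 vs 107).
P4: worse on daily riders (11 vs 107).
P5: worse on daily riders (21 vs 107).
P6: worse on build time (4 vs 1).
P7: worse on daily riders (27 vs 107).
P8: worse on daily riders (67 vs 107).
P9: worse on daily riders (62 vs 107).
P11: worse on daily riders (37 vs 107).
No option dominates P10.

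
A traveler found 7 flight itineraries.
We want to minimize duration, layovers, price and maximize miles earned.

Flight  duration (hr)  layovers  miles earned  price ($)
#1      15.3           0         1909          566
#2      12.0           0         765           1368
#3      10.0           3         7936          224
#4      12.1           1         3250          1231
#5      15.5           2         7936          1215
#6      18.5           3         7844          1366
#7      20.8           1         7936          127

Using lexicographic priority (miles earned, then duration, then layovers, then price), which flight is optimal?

First maximize miles earned: best is 7936, kept {#3, #5, #7}.
Then minimize duration: best is 10.0, kept {#3}.

#3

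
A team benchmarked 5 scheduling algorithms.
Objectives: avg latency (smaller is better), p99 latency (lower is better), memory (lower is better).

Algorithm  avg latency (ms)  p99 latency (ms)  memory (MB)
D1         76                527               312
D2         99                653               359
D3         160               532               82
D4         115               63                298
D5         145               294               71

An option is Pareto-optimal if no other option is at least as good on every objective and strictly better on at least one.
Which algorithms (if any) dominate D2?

D1

D1: avg latency 76≤99, p99 latency 527≤653, memory 312≤359 — dominates D2.
Others (D3, D4, D5) are each worse than D2 on at least one objective.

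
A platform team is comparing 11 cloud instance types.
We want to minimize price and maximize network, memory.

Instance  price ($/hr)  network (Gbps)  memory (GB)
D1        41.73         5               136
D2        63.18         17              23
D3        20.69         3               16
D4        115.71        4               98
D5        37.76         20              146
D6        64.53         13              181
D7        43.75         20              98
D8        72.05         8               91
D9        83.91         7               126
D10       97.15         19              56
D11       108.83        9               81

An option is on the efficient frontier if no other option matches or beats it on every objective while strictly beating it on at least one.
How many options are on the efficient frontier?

D1: dominated by D5 (price 37.76≤41.73, network 20≥5, memory 146≥136).
D2: dominated by D5 (price 37.76≤63.18, network 20≥17, memory 146≥23).
D3: not dominated (best price).
D4: dominated by D1 (price 41.73≤115.71, network 5≥4, memory 136≥98).
D5: not dominated.
D6: not dominated (best memory).
D7: dominated by D5 (price 37.76≤43.75, network 20≥20, memory 146≥98).
D8: dominated by D5 (price 37.76≤72.05, network 20≥8, memory 146≥91).
D9: dominated by D5 (price 37.76≤83.91, network 20≥7, memory 146≥126).
D10: dominated by D5 (price 37.76≤97.15, network 20≥19, memory 146≥56).
D11: dominated by D5 (price 37.76≤108.83, network 20≥9, memory 146≥81).
Pareto-optimal: D3, D5, D6 → 3.

3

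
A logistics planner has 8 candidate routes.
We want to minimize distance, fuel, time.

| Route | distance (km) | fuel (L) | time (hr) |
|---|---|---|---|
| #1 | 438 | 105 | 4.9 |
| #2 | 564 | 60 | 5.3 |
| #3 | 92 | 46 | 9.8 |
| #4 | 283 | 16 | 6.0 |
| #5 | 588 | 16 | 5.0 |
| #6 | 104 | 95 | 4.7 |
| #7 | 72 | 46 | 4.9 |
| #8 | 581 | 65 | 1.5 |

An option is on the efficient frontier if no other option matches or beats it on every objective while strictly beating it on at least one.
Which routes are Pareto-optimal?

#4, #5, #6, #7, #8

#1: dominated by #6 (distance 104≤438, fuel 95≤105, time 4.7≤4.9).
#2: dominated by #7 (distance 72≤564, fuel 46≤60, time 4.9≤5.3).
#3: dominated by #7 (distance 72≤92, fuel 46≤46, time 4.9≤9.8).
#4: not dominated.
#5: not dominated.
#6: not dominated.
#7: not dominated (best distance).
#8: not dominated (best time).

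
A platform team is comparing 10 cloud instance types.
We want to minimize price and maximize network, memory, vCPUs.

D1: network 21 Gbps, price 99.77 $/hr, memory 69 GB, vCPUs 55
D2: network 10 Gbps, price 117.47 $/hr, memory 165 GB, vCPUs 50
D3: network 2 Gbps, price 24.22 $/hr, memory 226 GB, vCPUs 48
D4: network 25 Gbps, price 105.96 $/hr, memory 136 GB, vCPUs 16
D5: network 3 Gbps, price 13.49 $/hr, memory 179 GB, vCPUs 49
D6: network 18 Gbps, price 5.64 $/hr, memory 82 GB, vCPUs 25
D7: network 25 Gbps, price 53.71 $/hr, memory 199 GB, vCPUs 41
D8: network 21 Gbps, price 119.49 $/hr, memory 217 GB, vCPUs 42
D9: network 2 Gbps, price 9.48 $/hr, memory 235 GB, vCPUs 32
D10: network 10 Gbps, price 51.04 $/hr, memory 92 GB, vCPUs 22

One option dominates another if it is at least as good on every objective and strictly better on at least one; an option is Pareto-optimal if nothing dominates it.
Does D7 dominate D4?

D7 vs D4: network 25≥25, price 53.71≤105.96, memory 199≥136, vCPUs 41≥16 — D7 is at least as good on every objective with at least one strict improvement.

Yes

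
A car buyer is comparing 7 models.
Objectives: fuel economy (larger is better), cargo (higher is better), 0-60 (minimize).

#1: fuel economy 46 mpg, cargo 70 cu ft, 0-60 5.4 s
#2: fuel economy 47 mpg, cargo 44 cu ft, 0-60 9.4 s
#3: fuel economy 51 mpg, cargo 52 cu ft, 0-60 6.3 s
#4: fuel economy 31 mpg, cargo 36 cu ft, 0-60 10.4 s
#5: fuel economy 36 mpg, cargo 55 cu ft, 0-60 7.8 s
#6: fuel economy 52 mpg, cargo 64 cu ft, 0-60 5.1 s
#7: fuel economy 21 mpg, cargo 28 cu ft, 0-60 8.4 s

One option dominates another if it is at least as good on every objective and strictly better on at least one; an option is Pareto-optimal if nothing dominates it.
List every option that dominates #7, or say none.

#1, #3, #5, #6

#1: fuel economy 46≥21, cargo 70≥28, 0-60 5.4≤8.4 — dominates #7.
#3: fuel economy 51≥21, cargo 52≥28, 0-60 6.3≤8.4 — dominates #7.
#5: fuel economy 36≥21, cargo 55≥28, 0-60 7.8≤8.4 — dominates #7.
#6: fuel economy 52≥21, cargo 64≥28, 0-60 5.1≤8.4 — dominates #7.
Others (#2, #4) are each worse than #7 on at least one objective.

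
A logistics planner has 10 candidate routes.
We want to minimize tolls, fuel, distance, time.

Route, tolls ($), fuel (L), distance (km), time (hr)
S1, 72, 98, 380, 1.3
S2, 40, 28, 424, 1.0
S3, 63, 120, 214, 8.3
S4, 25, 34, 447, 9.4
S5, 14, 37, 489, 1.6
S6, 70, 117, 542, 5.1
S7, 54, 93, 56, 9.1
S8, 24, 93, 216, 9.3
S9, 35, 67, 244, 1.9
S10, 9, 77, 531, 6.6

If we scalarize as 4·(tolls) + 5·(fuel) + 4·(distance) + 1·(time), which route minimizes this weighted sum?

S1: 4·72 + 5·98 + 4·380 + 1·1.3 = 2299.3
S2: 4·40 + 5·28 + 4·424 + 1·1.0 = 1997.0
S3: 4·63 + 5·120 + 4·214 + 1·8.3 = 1716.3
S4: 4·25 + 5·34 + 4·447 + 1·9.4 = 2067.4
S5: 4·14 + 5·37 + 4·489 + 1·1.6 = 2198.6
S6: 4·70 + 5·117 + 4·542 + 1·5.1 = 3038.1
S7: 4·54 + 5·93 + 4·56 + 1·9.1 = 914.1
S8: 4·24 + 5·93 + 4·216 + 1·9.3 = 1434.3
S9: 4·35 + 5·67 + 4·244 + 1·1.9 = 1452.9
S10: 4·9 + 5·77 + 4·531 + 1·6.6 = 2551.6
Lowest: S7 at 914.1.

S7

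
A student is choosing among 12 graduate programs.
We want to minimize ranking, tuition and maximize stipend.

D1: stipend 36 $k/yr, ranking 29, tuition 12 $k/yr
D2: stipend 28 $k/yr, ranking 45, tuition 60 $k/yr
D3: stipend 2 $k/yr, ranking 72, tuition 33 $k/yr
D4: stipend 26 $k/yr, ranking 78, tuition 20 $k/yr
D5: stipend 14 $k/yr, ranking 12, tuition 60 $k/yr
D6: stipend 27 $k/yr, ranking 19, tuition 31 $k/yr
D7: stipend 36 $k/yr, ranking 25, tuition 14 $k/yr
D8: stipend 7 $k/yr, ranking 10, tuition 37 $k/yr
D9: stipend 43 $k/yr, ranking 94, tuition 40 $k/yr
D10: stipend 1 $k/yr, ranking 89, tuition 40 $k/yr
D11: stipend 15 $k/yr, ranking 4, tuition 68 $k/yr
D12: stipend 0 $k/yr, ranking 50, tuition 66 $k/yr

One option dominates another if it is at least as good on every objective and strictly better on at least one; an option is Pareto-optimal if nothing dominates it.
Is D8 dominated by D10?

D10 vs D8: D10 is worse on stipend (1 vs 7), so it does not dominate D8.

No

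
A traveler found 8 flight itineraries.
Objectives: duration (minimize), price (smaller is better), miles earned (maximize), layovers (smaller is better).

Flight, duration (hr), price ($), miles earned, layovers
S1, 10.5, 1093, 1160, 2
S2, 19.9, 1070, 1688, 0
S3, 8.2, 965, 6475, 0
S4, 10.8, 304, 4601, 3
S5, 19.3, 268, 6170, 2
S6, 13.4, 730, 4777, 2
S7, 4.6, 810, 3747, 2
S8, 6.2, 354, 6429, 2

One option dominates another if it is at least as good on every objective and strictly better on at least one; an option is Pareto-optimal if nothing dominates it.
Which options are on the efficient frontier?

S3, S4, S5, S7, S8

S1: dominated by S3 (duration 8.2≤10.5, price 965≤1093, miles earned 6475≥1160, layovers 0≤2).
S2: dominated by S3 (duration 8.2≤19.9, price 965≤1070, miles earned 6475≥1688, layovers 0≤0).
S3: not dominated (best miles earned).
S4: not dominated.
S5: not dominated (best price).
S6: dominated by S8 (duration 6.2≤13.4, price 354≤730, miles earned 6429≥4777, layovers 2≤2).
S7: not dominated (best duration).
S8: not dominated.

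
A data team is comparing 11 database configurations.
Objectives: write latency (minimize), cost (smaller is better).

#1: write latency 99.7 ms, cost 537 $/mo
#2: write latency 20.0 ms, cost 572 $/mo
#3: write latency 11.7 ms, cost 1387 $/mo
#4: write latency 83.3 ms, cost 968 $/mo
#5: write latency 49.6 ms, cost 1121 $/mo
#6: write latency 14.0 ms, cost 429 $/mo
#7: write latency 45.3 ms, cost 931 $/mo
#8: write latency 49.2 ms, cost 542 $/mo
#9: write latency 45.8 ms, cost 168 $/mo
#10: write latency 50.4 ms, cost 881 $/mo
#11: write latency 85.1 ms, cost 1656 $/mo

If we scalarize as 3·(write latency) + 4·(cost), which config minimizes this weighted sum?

#9

#1: 3·99.7 + 4·537 = 2447.1
#2: 3·20.0 + 4·572 = 2348.0
#3: 3·11.7 + 4·1387 = 5583.1
#4: 3·83.3 + 4·968 = 4121.9
#5: 3·49.6 + 4·1121 = 4632.8
#6: 3·14.0 + 4·429 = 1758.0
#7: 3·45.3 + 4·931 = 3859.9
#8: 3·49.2 + 4·542 = 2315.6
#9: 3·45.8 + 4·168 = 809.4
#10: 3·50.4 + 4·881 = 3675.2
#11: 3·85.1 + 4·1656 = 6879.3
Lowest: #9 at 809.4.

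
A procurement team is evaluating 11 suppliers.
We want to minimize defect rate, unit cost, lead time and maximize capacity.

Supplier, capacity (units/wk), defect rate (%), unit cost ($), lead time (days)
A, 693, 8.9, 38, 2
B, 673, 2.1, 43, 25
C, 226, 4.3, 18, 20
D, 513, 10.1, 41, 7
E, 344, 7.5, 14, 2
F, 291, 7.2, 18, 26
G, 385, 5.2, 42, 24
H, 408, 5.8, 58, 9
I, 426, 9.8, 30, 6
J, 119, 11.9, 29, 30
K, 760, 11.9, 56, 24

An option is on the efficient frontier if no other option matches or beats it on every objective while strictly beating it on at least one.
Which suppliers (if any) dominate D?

A

A: capacity 693≥513, defect rate 8.9≤10.1, unit cost 38≤41, lead time 2≤7 — dominates D.
Others (B, C, E, F, G, H, I, J, K) are each worse than D on at least one objective.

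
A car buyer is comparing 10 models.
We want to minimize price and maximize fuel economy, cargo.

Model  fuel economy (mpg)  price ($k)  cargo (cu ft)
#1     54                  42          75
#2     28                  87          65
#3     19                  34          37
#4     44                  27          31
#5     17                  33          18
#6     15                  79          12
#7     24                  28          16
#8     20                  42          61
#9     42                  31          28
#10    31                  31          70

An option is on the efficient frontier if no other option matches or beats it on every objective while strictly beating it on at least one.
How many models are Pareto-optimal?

3

#1: not dominated (best fuel economy).
#2: dominated by #1 (fuel economy 54≥28, price 42≤87, cargo 75≥65).
#3: dominated by #10 (fuel economy 31≥19, price 31≤34, cargo 70≥37).
#4: not dominated (best price).
#5: dominated by #4 (fuel economy 44≥17, price 27≤33, cargo 31≥18).
#6: dominated by #1 (fuel economy 54≥15, price 42≤79, cargo 75≥12).
#7: dominated by #4 (fuel economy 44≥24, price 27≤28, cargo 31≥16).
#8: dominated by #1 (fuel economy 54≥20, price 42≤42, cargo 75≥61).
#9: dominated by #4 (fuel economy 44≥42, price 27≤31, cargo 31≥28).
#10: not dominated.
Pareto-optimal: #1, #4, #10 → 3.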